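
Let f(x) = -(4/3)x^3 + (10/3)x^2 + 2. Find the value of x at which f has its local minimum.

f'(x) = -4x^2 + (20/3)x. Setting f'(x) = 0 gives x ∈ {0, 5/3}.
f''(x) = -8x + 20/3. f''(0) = 20/3 > 0 ⇒ local minimum; f''(5/3) = -20/3 < 0 ⇒ local maximum.
Thus f has its local minimum at x = 0, with value 2.

0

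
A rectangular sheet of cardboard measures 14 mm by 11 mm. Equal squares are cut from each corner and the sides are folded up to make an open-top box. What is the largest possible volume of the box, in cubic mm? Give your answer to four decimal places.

With cut size x, the volume is V(x) = x(14 − 2x)(11 − 2x) for 0 < x < 5.5.
V'(x) = 12x^2 − 100x + 154. Setting V'(x) = 0 gives x ≈ 2.0388 (the root in (0, 5.5)).
V''(x) = 24x − 100 is negative there, so this is the maximum; V ≈ 140.0387.

140.0387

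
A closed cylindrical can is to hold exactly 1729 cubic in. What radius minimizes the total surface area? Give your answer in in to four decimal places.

6.5044

With radius r and height h, πr²h = 1729 so h = 1729/(πr²), and S(r) = 2πr² + 2πrh = 2πr² + 2·1729/r.
S'(r) = 4πr − 2·1729/r² = 0 ⇒ r³ = 1729/(2π), so r ≈ 6.5044 and h = 2r ≈ 13.0087.
S''(r) = 4π + 4·1729/r³ > 0, so this is the minimum; S ≈ 797.4642.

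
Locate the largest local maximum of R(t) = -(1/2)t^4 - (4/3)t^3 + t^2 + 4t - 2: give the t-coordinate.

1

Critical points: R'(t) = -2t^3 - 4t^2 + 2t + 4 vanishes at t = -2, -1, 1.
Second-derivative test with R''(t) = -6t^2 - 8t + 2: R''(-2) = -6 < 0 ⇒ local maximum; R''(-1) = 4 > 0 ⇒ local minimum; R''(1) = -12 < 0 ⇒ local maximum.
The largest local maximum is R(1) = 7/6.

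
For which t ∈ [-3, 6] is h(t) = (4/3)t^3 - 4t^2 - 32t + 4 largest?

-2

Differentiating, h'(t) = 4t^2 - 8t - 32; which vanishes at t = -2 and t = 4.
Evaluating at the critical points and endpoints: h(-3) = 28,  h(-2) = 124/3,  h(4) = -308/3,  h(6) = -44.
So the maximum is h(-2) = 124/3.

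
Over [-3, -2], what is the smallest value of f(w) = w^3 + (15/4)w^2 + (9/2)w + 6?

-3/4

Differentiating, f'(w) = 3w^2 + (15/2)w + 9/2; which has no zeros in [-3, -2].
Evaluating at the critical points and endpoints: f(-3) = -3/4, f(-2) = 4.
So the minimum is f(-3) = -3/4.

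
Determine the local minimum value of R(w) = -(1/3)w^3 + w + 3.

Critical points: R'(w) = -w^2 + 1 vanishes at w = -1, 1.
R''(w) = -2w. R''(-1) = 2 > 0 ⇒ local minimum; R''(1) = -2 < 0 ⇒ local maximum.
Thus R has its local minimum at w = -1, with value 7/3.

7/3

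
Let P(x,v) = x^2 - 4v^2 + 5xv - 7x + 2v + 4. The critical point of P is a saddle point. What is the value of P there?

42/41

∂P/∂x = 2x + 5v - 7 = 0 and ∂P/∂v = 5x - 8v + 2 = 0, so (x, v) = (46/41, 39/41).
The Hessian has P_{xx} = 2, P_{vv} = -8, P_{xv} = 5, giving D = -41 < 0, so the point is a saddle point.
P(46/41, 39/41) = 42/41.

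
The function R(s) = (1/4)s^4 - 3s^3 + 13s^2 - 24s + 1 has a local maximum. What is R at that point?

R'(s) = s^3 - 9s^2 + 26s - 24 = 0 at s = 2, 3, 4.
R''(s) = 3s^2 - 18s + 26. R''(2) = 2 > 0 ⇒ local minimum; R''(3) = -1 < 0 ⇒ local maximum; R''(4) = 2 > 0 ⇒ local minimum.
The local maximum is R(3) = -59/4.

-59/4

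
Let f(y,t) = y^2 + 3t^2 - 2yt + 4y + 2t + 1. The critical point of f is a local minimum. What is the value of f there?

∂f/∂y = 2y - 2t + 4 = 0 and ∂f/∂t = -2y + 6t + 2 = 0, so (y, t) = (-7/2, -3/2).
The Hessian has f_{yy} = 2, f_{tt} = 6, f_{yt} = -2, giving D = 8 > 0 with f_{yy} > 0, so the point is a local minimum.
f(-7/2, -3/2) = -15/2.

-15/2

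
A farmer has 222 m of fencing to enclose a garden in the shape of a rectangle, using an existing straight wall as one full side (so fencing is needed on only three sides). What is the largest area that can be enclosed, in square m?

12321/2

Let the sides perpendicular to the wall have length x and the parallel side y, so 2x + y = 222 and the area is A = xy = x(222 − 2x).
A'(x) = 222 − 4x = 0 gives x = 111/2, and A''(x) = −4 < 0 confirms a maximum.
Then y = 222 − 2·111/2 = 111 and A = 12321/2.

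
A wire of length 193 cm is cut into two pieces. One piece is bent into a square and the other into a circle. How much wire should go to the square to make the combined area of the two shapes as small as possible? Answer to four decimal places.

108.0991

Let x be the length used for the square. Square side x/4; circle radius (193−x)/(2π).
A(x) = (x/4)² + π·((193−x)/(2π))² = x²/16 + (193−x)²/(4π) for 0 ≤ x ≤ 193. A'(x) = x/8 − (193−x)/(2π) = 0 gives x = 4·193/(π+4) ≈ 108.0991.
A'' = 1/8 + 1/(2π) > 0, so this gives the minimum combined area; x ≈ 108.0991 cm to the square.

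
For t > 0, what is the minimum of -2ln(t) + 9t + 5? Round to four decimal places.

R'(t) = -2/t + 9 = 0 gives t = 2/9.
R''(t) = 2/t², which is positive for t > 0, so this is a local minimum.
R(2/9) = -2·ln(2/9) + 2 + 5 ≈ 10.0082.

10.0082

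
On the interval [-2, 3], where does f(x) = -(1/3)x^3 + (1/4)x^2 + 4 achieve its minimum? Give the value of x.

The derivative is -x^2 + (1/2)x, which vanishes at x = 0 and x = 1/2.
Evaluating at the critical points and endpoints: f(-2) = 23/3; f(0) = 4; f(1/2) = 193/48; f(3) = -11/4.
So the minimum is f(3) = -11/4.

3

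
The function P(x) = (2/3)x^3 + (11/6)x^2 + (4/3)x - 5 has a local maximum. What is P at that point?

-413/81

Critical points: P'(x) = 2x^2 + (11/3)x + 4/3 vanishes at x = -4/3, -1/2.
P''(x) = 4x + 11/3. P''(-4/3) = -5/3 < 0 ⇒ local maximum; P''(-1/2) = 5/3 > 0 ⇒ local minimum.
The local maximum is P(-4/3) = -413/81.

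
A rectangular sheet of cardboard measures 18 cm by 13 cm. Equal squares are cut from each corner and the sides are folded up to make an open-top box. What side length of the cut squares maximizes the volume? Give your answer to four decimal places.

With cut size x, the volume is V(x) = x(18 − 2x)(13 − 2x) for 0 < x < 6.5.
V'(x) = 12x^2 − 124x + 234. Setting V'(x) = 0 gives x ≈ 2.4844 (the root in (0, 6.5)).
V''(x) = 24x − 124 is negative there, so this is the maximum; V ≈ 260.0078.

2.4844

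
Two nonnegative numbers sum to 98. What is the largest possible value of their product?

With x + y = 98, the product is P(x) = x(98 − x).
P'(x) = 98 − 2x = 0 gives x = 49; P'' = −2 < 0, so this is the maximum.
P = 49·49 = 2401.

2401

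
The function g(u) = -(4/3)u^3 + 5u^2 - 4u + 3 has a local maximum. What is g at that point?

g'(u) = -4u^2 + 10u - 4 = 0 at u = 1/2, 2.
Second-derivative test with g''(u) = -8u + 10: g''(1/2) = 6 > 0 ⇒ local minimum; g''(2) = -6 < 0 ⇒ local maximum.
The local maximum is g(2) = 13/3.

13/3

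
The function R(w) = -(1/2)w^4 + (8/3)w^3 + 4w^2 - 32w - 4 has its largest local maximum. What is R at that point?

R'(w) = -2w^3 + 8w^2 + 8w - 32. Setting R'(w) = 0 gives w ∈ {-2, 2, 4}.
R''(w) = -6w^2 + 16w + 8. R''(-2) = -48 < 0 ⇒ local maximum; R''(2) = 16 > 0 ⇒ local minimum; R''(4) = -24 < 0 ⇒ local maximum.
So the largest local maximum value is R(-2) = 140/3.

140/3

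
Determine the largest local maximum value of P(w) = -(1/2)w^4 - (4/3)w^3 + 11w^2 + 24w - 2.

185/2

Critical points: P'(w) = -2w^3 - 4w^2 + 22w + 24 vanishes at w = -4, -1, 3.
Since P''(w) = -6w^2 - 8w + 22, we get P''(-4) = -42 < 0 ⇒ local maximum; P''(-1) = 24 > 0 ⇒ local minimum; P''(3) = -56 < 0 ⇒ local maximum.
Thus P has its largest local maximum at w = 3, with value 185/2.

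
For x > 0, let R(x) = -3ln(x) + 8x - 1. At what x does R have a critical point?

3/8

R'(x) = -3/x + 8 = 0 gives x = 3/8.
R''(x) = 3/x², which is positive for x > 0, so this is a local minimum.
R(3/8) = -3·ln(3/8) + 3 - 1 ≈ 4.9425.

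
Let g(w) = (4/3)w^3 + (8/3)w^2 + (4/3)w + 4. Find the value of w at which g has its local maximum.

-1

g'(w) = 4w^2 + (16/3)w + 4/3. Setting g'(w) = 0 gives w ∈ {-1, -1/3}.
g''(w) = 8w + 16/3. g''(-1) = -8/3 < 0 ⇒ local maximum; g''(-1/3) = 8/3 > 0 ⇒ local minimum.
So the local maximum value is g(-1) = 4.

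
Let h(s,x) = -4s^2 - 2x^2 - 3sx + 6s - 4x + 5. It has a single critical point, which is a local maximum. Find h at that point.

323/23

∂h/∂s = -8s - 3x + 6 = 0 and ∂h/∂x = -3s - 4x - 4 = 0, so (s, x) = (36/23, -50/23).
The Hessian has h_{ss} = -8, h_{xx} = -4, h_{sx} = -3, giving D = 23 > 0 with h_{ss} < 0, so the point is a local maximum.
h(36/23, -50/23) = 323/23.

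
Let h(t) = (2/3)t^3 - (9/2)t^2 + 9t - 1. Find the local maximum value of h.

37/8

Critical points: h'(t) = 2t^2 - 9t + 9 vanishes at t = 3/2, 3.
Second-derivative test with h''(t) = 4t - 9: h''(3/2) = -3 < 0 ⇒ local maximum; h''(3) = 3 > 0 ⇒ local minimum.
The local maximum is h(3/2) = 37/8.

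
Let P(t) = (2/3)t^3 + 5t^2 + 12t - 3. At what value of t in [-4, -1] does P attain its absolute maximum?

The derivative is 2t^2 + 10t + 12, which vanishes at t = -3 and t = -2.
Compare values at every candidate in [-4, -1]: P(-4) = -41/3,  P(-3) = -12,  P(-2) = -37/3,  P(-1) = -32/3.
Hence the absolute maximum is -32/3 at t = -1.

-1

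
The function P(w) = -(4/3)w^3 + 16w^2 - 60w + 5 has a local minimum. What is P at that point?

-67

Critical points: P'(w) = -4w^2 + 32w - 60 vanishes at w = 3, 5.
Second-derivative test with P''(w) = -8w + 32: P''(3) = 8 > 0 ⇒ local minimum; P''(5) = -8 < 0 ⇒ local maximum.
The local minimum is P(3) = -67.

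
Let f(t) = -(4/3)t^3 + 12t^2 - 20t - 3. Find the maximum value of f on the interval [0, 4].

The derivative is -4t^2 + 24t - 20, whose only zero in [0, 4] is t = 1.
Compare values at every candidate in [0, 4]: f(0) = -3; f(1) = -37/3; f(4) = 71/3.
So the maximum is f(4) = 71/3.

71/3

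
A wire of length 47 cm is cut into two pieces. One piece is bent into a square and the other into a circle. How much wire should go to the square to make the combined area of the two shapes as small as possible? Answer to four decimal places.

Let x be the length used for the square. Square side x/4; circle radius (47−x)/(2π).
A(x) = (x/4)² + π·((47−x)/(2π))² = x²/16 + (47−x)²/(4π) for 0 ≤ x ≤ 47. A'(x) = x/8 − (47−x)/(2π) = 0 gives x = 4·47/(π+4) ≈ 26.3247.
A'' = 1/8 + 1/(2π) > 0, so this gives the minimum combined area; x ≈ 26.3247 cm to the square.

26.3247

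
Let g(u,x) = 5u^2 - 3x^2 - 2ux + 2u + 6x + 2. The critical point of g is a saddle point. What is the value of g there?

∂g/∂u = 10u - 2x + 2 = 0 and ∂g/∂x = -2u - 6x + 6 = 0, so (u, x) = (0, 1).
The Hessian has g_{uu} = 10, g_{xx} = -6, g_{ux} = -2, giving D = -64 < 0, so the point is a saddle point.
g(0, 1) = 5.

5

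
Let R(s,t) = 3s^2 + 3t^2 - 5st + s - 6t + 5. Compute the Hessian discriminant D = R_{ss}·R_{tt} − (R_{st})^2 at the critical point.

11

∂R/∂s = 6s - 5t + 1 = 0 and ∂R/∂t = -5s + 6t - 6 = 0, so (s, t) = (24/11, 31/11).
The Hessian has R_{ss} = 6, R_{tt} = 6, R_{st} = -5, giving D = 11 > 0 with R_{ss} > 0, so the point is a local minimum.
D = (6)·(6) − (-5)^2 = 11.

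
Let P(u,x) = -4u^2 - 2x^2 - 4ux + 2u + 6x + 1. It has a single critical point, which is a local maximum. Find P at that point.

∂P/∂u = -8u - 4x + 2 = 0 and ∂P/∂x = -4u - 4x + 6 = 0, so (u, x) = (-1, 5/2).
The Hessian has P_{uu} = -8, P_{xx} = -4, P_{ux} = -4, giving D = 16 > 0 with P_{uu} < 0, so the point is a local maximum.
P(-1, 5/2) = 15/2.

15/2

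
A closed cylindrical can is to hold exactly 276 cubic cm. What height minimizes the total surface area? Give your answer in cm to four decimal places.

7.0568

With radius r and height h, πr²h = 276 so h = 276/(πr²), and S(r) = 2πr² + 2πrh = 2πr² + 2·276/r.
S'(r) = 4πr − 2·276/r² = 0 ⇒ r³ = 276/(2π), so r ≈ 3.5284 and h = 2r ≈ 7.0568.
S''(r) = 4π + 4·276/r³ > 0, so this is the minimum; S ≈ 234.6680.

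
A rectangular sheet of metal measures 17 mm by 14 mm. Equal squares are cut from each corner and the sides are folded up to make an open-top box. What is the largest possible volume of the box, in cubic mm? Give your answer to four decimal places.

270.0707

With cut size x, the volume is V(x) = x(17 − 2x)(14 − 2x) for 0 < x < 7.
V'(x) = 12x^2 − 124x + 238. Setting V'(x) = 0 gives x ≈ 2.5473 (the root in (0, 7)).
V''(x) = 24x − 124 is negative there, so this is the maximum; V ≈ 270.0707.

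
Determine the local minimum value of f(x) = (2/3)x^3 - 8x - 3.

-41/3

f'(x) = 2x^2 - 8. Setting f'(x) = 0 gives x ∈ {-2, 2}.
Second-derivative test with f''(x) = 4x: f''(-2) = -8 < 0 ⇒ local maximum; f''(2) = 8 > 0 ⇒ local minimum.
Thus f has its local minimum at x = 2, with value -41/3.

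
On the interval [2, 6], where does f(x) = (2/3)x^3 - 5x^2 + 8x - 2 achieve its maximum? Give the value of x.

Differentiating, f'(x) = 2x^2 - 10x + 8; whose only zero in [2, 6] is x = 4.
Compare values at every candidate in [2, 6]: f(2) = -2/3,  f(4) = -22/3,  f(6) = 10.
The maximum over the interval is 10, attained at x = 6.

6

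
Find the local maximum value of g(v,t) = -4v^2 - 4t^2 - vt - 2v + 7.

∂g/∂v = -8v - t - 2 = 0 and ∂g/∂t = -v - 8t = 0, so (v, t) = (-16/63, 2/63).
The Hessian has g_{vv} = -8, g_{tt} = -8, g_{vt} = -1, giving D = 63 > 0 with g_{vv} < 0, so the point is a local maximum.
g(-16/63, 2/63) = 457/63.

457/63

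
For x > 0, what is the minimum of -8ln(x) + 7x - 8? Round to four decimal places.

f'(x) = -8/x + 7 = 0 gives x = 8/7.
f''(x) = 8/x², which is positive for x > 0, so this is a local minimum.
f(8/7) = -8·ln(8/7) + 8 - 8 ≈ -1.0683.

-1.0683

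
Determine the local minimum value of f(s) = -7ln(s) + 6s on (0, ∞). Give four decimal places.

5.9209

f'(s) = -7/s + 6 = 0 gives s = 7/6.
f''(s) = 7/s², which is positive for s > 0, so this is a local minimum.
f(7/6) = -7·ln(7/6) + 7 ≈ 5.9209.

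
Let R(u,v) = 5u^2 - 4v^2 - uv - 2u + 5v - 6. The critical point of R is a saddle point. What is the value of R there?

∂R/∂u = 10u - v - 2 = 0 and ∂R/∂v = -u - 8v + 5 = 0, so (u, v) = (7/27, 16/27).
The Hessian has R_{uu} = 10, R_{vv} = -8, R_{uv} = -1, giving D = -81 < 0, so the point is a saddle point.
R(7/27, 16/27) = -43/9.

-43/9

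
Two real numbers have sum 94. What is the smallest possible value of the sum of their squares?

With a + b = 94, a^2 + b^2 = a^2 + (94 − a)^2.
The derivative 2a − 2(94 − a) = 4a − 188 vanishes at a = 47; second derivative 4 > 0, a minimum.
The minimum is 2·(47)^2 = 4418.

4418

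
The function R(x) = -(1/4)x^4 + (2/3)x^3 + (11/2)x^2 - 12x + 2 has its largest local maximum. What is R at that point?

197/4

Critical points: R'(x) = -x^3 + 2x^2 + 11x - 12 vanishes at x = -3, 1, 4.
Second-derivative test with R''(x) = -3x^2 + 4x + 11: R''(-3) = -28 < 0 ⇒ local maximum; R''(1) = 12 > 0 ⇒ local minimum; R''(4) = -21 < 0 ⇒ local maximum.
The largest local maximum is R(-3) = 197/4.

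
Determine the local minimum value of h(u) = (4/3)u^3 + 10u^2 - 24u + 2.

-32/3

h'(u) = 4u^2 + 20u - 24 = 0 at u = -6, 1.
Second-derivative test with h''(u) = 8u + 20: h''(-6) = -28 < 0 ⇒ local maximum; h''(1) = 28 > 0 ⇒ local minimum.
The local minimum is h(1) = -32/3.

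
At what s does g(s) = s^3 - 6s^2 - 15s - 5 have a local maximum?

Critical points: g'(s) = 3s^2 - 12s - 15 vanishes at s = -1, 5.
g''(s) = 6s - 12. g''(-1) = -18 < 0 ⇒ local maximum; g''(5) = 18 > 0 ⇒ local minimum.
So the local maximum value is g(-1) = 3.

-1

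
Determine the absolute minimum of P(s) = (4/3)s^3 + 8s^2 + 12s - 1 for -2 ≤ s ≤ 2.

The derivative is 4s^2 + 16s + 12, whose only zero in [-2, 2] is s = -1.
Candidates: P(-2) = -11/3; P(-1) = -19/3; P(2) = 197/3.
Hence the absolute minimum is -19/3 at s = -1.

-19/3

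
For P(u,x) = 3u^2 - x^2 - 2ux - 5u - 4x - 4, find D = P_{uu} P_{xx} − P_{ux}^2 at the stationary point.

-16

∂P/∂u = 6u - 2x - 5 = 0 and ∂P/∂x = -2u - 2x - 4 = 0, so (u, x) = (1/8, -17/8).
The Hessian has P_{uu} = 6, P_{xx} = -2, P_{ux} = -2, giving D = -16 < 0, so the point is a saddle point.
D = (6)·(-2) − (-2)^2 = -16.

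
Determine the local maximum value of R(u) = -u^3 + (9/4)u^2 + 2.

59/16

R'(u) = -3u^2 + (9/2)u. Setting R'(u) = 0 gives u ∈ {0, 3/2}.
R''(u) = -6u + 9/2. R''(0) = 9/2 > 0 ⇒ local minimum; R''(3/2) = -9/2 < 0 ⇒ local maximum.
The local maximum is R(3/2) = 59/16.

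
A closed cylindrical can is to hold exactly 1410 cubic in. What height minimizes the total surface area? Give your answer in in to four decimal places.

12.1537

With radius r and height h, πr²h = 1410 so h = 1410/(πr²), and S(r) = 2πr² + 2πrh = 2πr² + 2·1410/r.
S'(r) = 4πr − 2·1410/r² = 0 ⇒ r³ = 1410/(2π), so r ≈ 6.0769 and h = 2r ≈ 12.1537.
S''(r) = 4π + 4·1410/r³ > 0, so this is the minimum; S ≈ 696.0823.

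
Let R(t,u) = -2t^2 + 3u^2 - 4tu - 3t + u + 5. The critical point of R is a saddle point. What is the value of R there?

213/40

∂R/∂t = -4t - 4u - 3 = 0 and ∂R/∂u = -4t + 6u + 1 = 0, so (t, u) = (-7/20, -2/5).
The Hessian has R_{tt} = -4, R_{uu} = 6, R_{tu} = -4, giving D = -40 < 0, so the point is a saddle point.
R(-7/20, -2/5) = 213/40.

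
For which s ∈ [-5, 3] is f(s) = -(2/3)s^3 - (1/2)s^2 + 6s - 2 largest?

The derivative is -2s^2 - s + 6, which vanishes at s = -2 and s = 3/2.
Evaluating at the critical points and endpoints: f(-5) = 233/6; f(-2) = -32/3; f(3/2) = 29/8; f(3) = -13/2.
Hence the absolute maximum is 233/6 at s = -5.

-5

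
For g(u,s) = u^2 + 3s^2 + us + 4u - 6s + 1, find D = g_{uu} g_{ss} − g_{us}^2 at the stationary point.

11

∂g/∂u = 2u + s + 4 = 0 and ∂g/∂s = u + 6s - 6 = 0, so (u, s) = (-30/11, 16/11).
The Hessian has g_{uu} = 2, g_{ss} = 6, g_{us} = 1, giving D = 11 > 0 with g_{uu} > 0, so the point is a local minimum.
D = (2)·(6) − (1)^2 = 11.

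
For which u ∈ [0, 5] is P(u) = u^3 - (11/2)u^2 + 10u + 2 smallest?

P'(u) = 3u^2 - 11u + 10, which vanishes at u = 5/3 and u = 2.
Evaluating at the critical points and endpoints: P(0) = 2, P(5/3) = 433/54, P(2) = 8, P(5) = 79/2.
So the minimum is P(0) = 2.

0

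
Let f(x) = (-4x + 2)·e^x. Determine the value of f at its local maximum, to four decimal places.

By the product rule, f'(x) = (-4x - 2)·e^x. Since e^x > 0, the only critical point is x = -1/2.
f''(-1/2) has the same sign as -4 < 0, so this is a local maximum.
f(-1/2) = (4)·e^(-1/2) ≈ 2.4261.

2.4261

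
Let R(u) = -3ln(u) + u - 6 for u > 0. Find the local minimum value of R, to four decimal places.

R'(u) = -3/u + 1 = 0 gives u = 3.
R''(u) = 3/u², which is positive for u > 0, so this is a local minimum.
R(3) = -3·ln(3) + 3 - 6 ≈ -6.2958.

-6.2958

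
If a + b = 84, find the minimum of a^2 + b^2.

With a + b = 84, a^2 + b^2 = a^2 + (84 − a)^2.
The derivative 2a − 2(84 − a) = 4a − 168 vanishes at a = 42; second derivative 4 > 0, a minimum.
The minimum is 2·(42)^2 = 3528.

3528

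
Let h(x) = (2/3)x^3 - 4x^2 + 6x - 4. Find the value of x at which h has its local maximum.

h'(x) = 2x^2 - 8x + 6 = 0 at x = 1, 3.
h''(x) = 4x - 8. h''(1) = -4 < 0 ⇒ local maximum; h''(3) = 4 > 0 ⇒ local minimum.
Thus h has its local maximum at x = 1, with value -4/3.

1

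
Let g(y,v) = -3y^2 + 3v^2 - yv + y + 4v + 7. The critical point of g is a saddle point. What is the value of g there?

218/37

∂g/∂y = -6y - v + 1 = 0 and ∂g/∂v = -y + 6v + 4 = 0, so (y, v) = (10/37, -23/37).
The Hessian has g_{yy} = -6, g_{vv} = 6, g_{yv} = -1, giving D = -37 < 0, so the point is a saddle point.
g(10/37, -23/37) = 218/37.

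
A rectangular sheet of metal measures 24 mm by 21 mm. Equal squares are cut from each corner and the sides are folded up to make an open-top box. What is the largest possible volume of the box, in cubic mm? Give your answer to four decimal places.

With cut size x, the volume is V(x) = x(24 − 2x)(21 − 2x) for 0 < x < 10.5.
V'(x) = 12x^2 − 180x + 504. Setting V'(x) = 0 gives x ≈ 3.7251 (the root in (0, 10.5)).
V''(x) = 24x − 180 is negative there, so this is the maximum; V ≈ 835.3406.

835.3406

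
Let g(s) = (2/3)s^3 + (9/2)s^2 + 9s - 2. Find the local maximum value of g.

Critical points: g'(s) = 2s^2 + 9s + 9 vanishes at s = -3, -3/2.
g''(s) = 4s + 9. g''(-3) = -3 < 0 ⇒ local maximum; g''(-3/2) = 3 > 0 ⇒ local minimum.
So the local maximum value is g(-3) = -13/2.

-13/2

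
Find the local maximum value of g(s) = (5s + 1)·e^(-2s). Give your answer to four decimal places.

By the product rule, g'(s) = (-10s + 3)·e^(-2s). Since e^(-2s) > 0, the only critical point is s = 3/10.
g''(3/10) has the same sign as -10 < 0, so this is a local maximum.
g(3/10) = (5/2)·e^(-3/5) ≈ 1.3720.

1.3720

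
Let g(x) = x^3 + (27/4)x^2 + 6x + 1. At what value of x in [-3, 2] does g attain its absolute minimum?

Differentiating, g'(x) = 3x^2 + (27/2)x + 6; whose only zero in [-3, 2] is x = -1/2.
Evaluating at the critical points and endpoints: g(-3) = 67/4; g(-1/2) = -7/16; g(2) = 48.
Hence the absolute minimum is -7/16 at x = -1/2.

-1/2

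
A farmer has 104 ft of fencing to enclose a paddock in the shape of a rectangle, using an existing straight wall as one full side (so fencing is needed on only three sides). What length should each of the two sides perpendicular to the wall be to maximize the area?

Let the sides perpendicular to the wall have length x and the parallel side y, so 2x + y = 104 and the area is A = xy = x(104 − 2x).
A'(x) = 104 − 4x = 0 gives x = 26, and A''(x) = −4 < 0 confirms a maximum.
Then y = 104 − 2·26 = 52 and A = 1352.

26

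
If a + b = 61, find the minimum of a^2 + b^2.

With a + b = 61, a^2 + b^2 = a^2 + (61 − a)^2.
The derivative 2a − 2(61 − a) = 4a − 122 vanishes at a = 61/2; second derivative 4 > 0, a minimum.
The minimum is 2·(61/2)^2 = 3721/2.

3721/2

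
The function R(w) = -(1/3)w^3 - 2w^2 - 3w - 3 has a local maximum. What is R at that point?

-5/3

R'(w) = -w^2 - 4w - 3 = 0 at w = -3, -1.
Second-derivative test with R''(w) = -2w - 4: R''(-3) = 2 > 0 ⇒ local minimum; R''(-1) = -2 < 0 ⇒ local maximum.
Thus R has its local maximum at w = -1, with value -5/3.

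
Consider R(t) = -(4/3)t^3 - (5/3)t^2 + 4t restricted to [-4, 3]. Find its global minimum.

-39

Differentiating, R'(t) = -4t^2 - (10/3)t + 4; which vanishes at t = -3/2 and t = 2/3.
Compare values at every candidate in [-4, 3]: R(-4) = 128/3, R(-3/2) = -21/4, R(2/3) = 124/81, R(3) = -39.
The minimum over the interval is -39, attained at t = 3.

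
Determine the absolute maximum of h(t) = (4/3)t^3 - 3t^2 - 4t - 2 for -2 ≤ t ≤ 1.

h'(t) = 4t^2 - 6t - 4, whose only zero in [-2, 1] is t = -1/2.
Compare values at every candidate in [-2, 1]: h(-2) = -50/3; h(-1/2) = -11/12; h(1) = -23/3.
So the maximum is h(-1/2) = -11/12.

-11/12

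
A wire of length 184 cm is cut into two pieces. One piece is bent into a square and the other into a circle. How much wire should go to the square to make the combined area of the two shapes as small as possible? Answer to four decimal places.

Let x be the length used for the square. Square side x/4; circle radius (184−x)/(2π).
A(x) = (x/4)² + π·((184−x)/(2π))² = x²/16 + (184−x)²/(4π) for 0 ≤ x ≤ 184. A'(x) = x/8 − (184−x)/(2π) = 0 gives x = 4·184/(π+4) ≈ 103.0582.
A'' = 1/8 + 1/(2π) > 0, so this gives the minimum combined area; x ≈ 103.0582 cm to the square.

103.0582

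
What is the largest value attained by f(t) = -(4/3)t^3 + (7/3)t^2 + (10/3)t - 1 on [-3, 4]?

46

Differentiating, f'(t) = -4t^2 + (14/3)t + 10/3; which vanishes at t = -1/2 and t = 5/3.
Candidates: f(-3) = 46,  f(-1/2) = -23/12,  f(5/3) = 394/81,  f(4) = -107/3.
So the maximum is f(-3) = 46.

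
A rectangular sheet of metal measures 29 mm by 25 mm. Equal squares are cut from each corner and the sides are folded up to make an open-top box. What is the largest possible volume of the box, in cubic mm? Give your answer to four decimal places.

1440.0739

With cut size x, the volume is V(x) = x(29 − 2x)(25 − 2x) for 0 < x < 12.5.
V'(x) = 12x^2 − 216x + 725. Setting V'(x) = 0 gives x ≈ 4.4631 (the root in (0, 12.5)).
V''(x) = 24x − 216 is negative there, so this is the maximum; V ≈ 1440.0739.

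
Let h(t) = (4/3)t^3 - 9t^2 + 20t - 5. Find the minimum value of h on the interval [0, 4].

The derivative is 4t^2 - 18t + 20, which vanishes at t = 2 and t = 5/2.
Evaluating at the critical points and endpoints: h(0) = -5; h(2) = 29/3; h(5/2) = 115/12; h(4) = 49/3.
The minimum over the interval is -5, attained at t = 0.

-5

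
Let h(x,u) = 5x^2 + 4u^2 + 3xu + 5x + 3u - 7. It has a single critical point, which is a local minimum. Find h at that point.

-597/71

∂h/∂x = 10x + 3u + 5 = 0 and ∂h/∂u = 3x + 8u + 3 = 0, so (x, u) = (-31/71, -15/71).
The Hessian has h_{xx} = 10, h_{uu} = 8, h_{xu} = 3, giving D = 71 > 0 with h_{xx} > 0, so the point is a local minimum.
h(-31/71, -15/71) = -597/71.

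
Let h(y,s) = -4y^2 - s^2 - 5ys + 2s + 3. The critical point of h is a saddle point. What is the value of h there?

11/9

∂h/∂y = -8y - 5s = 0 and ∂h/∂s = -5y - 2s + 2 = 0, so (y, s) = (10/9, -16/9).
The Hessian has h_{yy} = -8, h_{ss} = -2, h_{ys} = -5, giving D = -9 < 0, so the point is a saddle point.
h(10/9, -16/9) = 11/9.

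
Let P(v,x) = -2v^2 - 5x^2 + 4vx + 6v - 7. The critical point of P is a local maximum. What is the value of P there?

1/2

∂P/∂v = -4v + 4x + 6 = 0 and ∂P/∂x = 4v - 10x = 0, so (v, x) = (5/2, 1).
The Hessian has P_{vv} = -4, P_{xx} = -10, P_{vx} = 4, giving D = 24 > 0 with P_{vv} < 0, so the point is a local maximum.
P(5/2, 1) = 1/2.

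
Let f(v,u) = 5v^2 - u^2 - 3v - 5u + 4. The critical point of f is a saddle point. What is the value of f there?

∂f/∂v = 10v - 3 = 0 and ∂f/∂u = -2u - 5 = 0, so (v, u) = (3/10, -5/2).
The Hessian has f_{vv} = 10, f_{uu} = -2, f_{vu} = 0, giving D = -20 < 0, so the point is a saddle point.
f(3/10, -5/2) = 49/5.

49/5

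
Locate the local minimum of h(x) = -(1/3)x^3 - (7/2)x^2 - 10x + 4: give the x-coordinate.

-5

h'(x) = -x^2 - 7x - 10 = 0 at x = -5, -2.
Second-derivative test with h''(x) = -2x - 7: h''(-5) = 3 > 0 ⇒ local minimum; h''(-2) = -3 < 0 ⇒ local maximum.
So the local minimum value is h(-5) = 49/6.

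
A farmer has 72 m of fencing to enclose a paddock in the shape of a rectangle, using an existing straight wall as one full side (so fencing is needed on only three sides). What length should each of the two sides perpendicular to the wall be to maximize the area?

18

Let the sides perpendicular to the wall have length x and the parallel side y, so 2x + y = 72 and the area is A = xy = x(72 − 2x).
A'(x) = 72 − 4x = 0 gives x = 18, and A''(x) = −4 < 0 confirms a maximum.
Then y = 72 − 2·18 = 36 and A = 648.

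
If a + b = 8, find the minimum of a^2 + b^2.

With a + b = 8, a^2 + b^2 = a^2 + (8 − a)^2.
The derivative 2a − 2(8 − a) = 4a − 16 vanishes at a = 4; second derivative 4 > 0, a minimum.
The minimum is 2·(4)^2 = 32.

32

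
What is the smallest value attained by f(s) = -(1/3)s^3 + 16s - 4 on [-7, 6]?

-140/3

f'(s) = -s^2 + 16, which vanishes at s = -4 and s = 4.
Compare values at every candidate in [-7, 6]: f(-7) = -5/3, f(-4) = -140/3, f(4) = 116/3, f(6) = 20.
So the minimum is f(-4) = -140/3.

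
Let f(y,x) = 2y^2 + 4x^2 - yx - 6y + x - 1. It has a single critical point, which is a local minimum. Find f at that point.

-171/31

∂f/∂y = 4y - x - 6 = 0 and ∂f/∂x = -y + 8x + 1 = 0, so (y, x) = (47/31, 2/31).
The Hessian has f_{yy} = 4, f_{xx} = 8, f_{yx} = -1, giving D = 31 > 0 with f_{yy} > 0, so the point is a local minimum.
f(47/31, 2/31) = -171/31.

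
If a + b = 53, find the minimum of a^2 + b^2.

With a + b = 53, a^2 + b^2 = a^2 + (53 − a)^2.
The derivative 2a − 2(53 − a) = 4a − 106 vanishes at a = 53/2; second derivative 4 > 0, a minimum.
The minimum is 2·(53/2)^2 = 2809/2.

2809/2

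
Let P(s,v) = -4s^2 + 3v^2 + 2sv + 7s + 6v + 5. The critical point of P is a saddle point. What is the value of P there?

∂P/∂s = -8s + 2v + 7 = 0 and ∂P/∂v = 2s + 6v + 6 = 0, so (s, v) = (15/26, -31/26).
The Hessian has P_{ss} = -8, P_{vv} = 6, P_{sv} = 2, giving D = -52 < 0, so the point is a saddle point.
P(15/26, -31/26) = 179/52.

179/52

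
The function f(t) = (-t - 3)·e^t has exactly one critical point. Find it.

-4

f'(t) = (-1)·e^t + (-t - 3)·1·e^t = (-t - 4)·e^t. Since e^t > 0, the only critical point is t = -4.
f''(-4) has the same sign as -1 < 0, so this is a local maximum.
f(-4) = (1)·e^(-4) ≈ 0.0183.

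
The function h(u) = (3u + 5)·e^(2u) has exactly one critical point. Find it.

Differentiating with the product rule gives h'(u) = (6u + 13)·e^(2u). Since e^(2u) > 0, the only critical point is u = -13/6.
h''(-13/6) has the same sign as 6 > 0, so this is a local minimum.
h(-13/6) = (-3/2)·e^(-13/3) ≈ -0.0197.

-13/6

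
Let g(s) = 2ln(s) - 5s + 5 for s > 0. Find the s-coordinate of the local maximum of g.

2/5

g'(s) = 2/s − 5 = 0 gives s = 2/5.
g''(s) = -2/s², which is negative for s > 0, so this is a local maximum.
g(2/5) = 2·ln(2/5) - 2 + 5 ≈ 1.1674.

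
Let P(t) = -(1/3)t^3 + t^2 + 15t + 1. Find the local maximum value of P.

178/3

P'(t) = -t^2 + 2t + 15 = 0 at t = -3, 5.
Since P''(t) = -2t + 2, we get P''(-3) = 8 > 0 ⇒ local minimum; P''(5) = -8 < 0 ⇒ local maximum.
So the local maximum value is P(5) = 178/3.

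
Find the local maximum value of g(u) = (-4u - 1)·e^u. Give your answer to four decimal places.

1.1460

By the product rule, g'(u) = (-4u - 5)·e^u. Since e^u > 0, the only critical point is u = -5/4.
g''(-5/4) has the same sign as -4 < 0, so this is a local maximum.
g(-5/4) = (4)·e^(-5/4) ≈ 1.1460.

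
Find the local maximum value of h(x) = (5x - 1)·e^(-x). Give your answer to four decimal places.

Differentiating with the product rule gives h'(x) = (-5x + 6)·e^(-x). Since e^(-x) > 0, the only critical point is x = 6/5.
h''(6/5) has the same sign as -5 < 0, so this is a local maximum.
h(6/5) = (5)·e^(-6/5) ≈ 1.5060.

1.5060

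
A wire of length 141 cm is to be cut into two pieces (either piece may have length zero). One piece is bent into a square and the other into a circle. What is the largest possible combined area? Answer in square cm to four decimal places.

Let x be the length used for the square. Square side x/4; circle radius (141−x)/(2π).
A(x) = (x/4)² + π·((141−x)/(2π))² = x²/16 + (141−x)²/(4π) for 0 ≤ x ≤ 141. A'(x) = x/8 − (141−x)/(2π) = 0 gives x = 4·141/(π+4) ≈ 78.9740.
A'' > 0, so the interior critical point is a minimum; the maximum is at an endpoint. A(0) = 1582.0797 and A(141) = 1242.5625, so the largest area is 1582.0797.

1582.0797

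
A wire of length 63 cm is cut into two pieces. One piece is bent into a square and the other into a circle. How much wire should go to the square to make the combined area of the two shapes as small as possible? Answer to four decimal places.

35.2862

Let x be the length used for the square. Square side x/4; circle radius (63−x)/(2π).
A(x) = (x/4)² + π·((63−x)/(2π))² = x²/16 + (63−x)²/(4π) for 0 ≤ x ≤ 63. A'(x) = x/8 − (63−x)/(2π) = 0 gives x = 4·63/(π+4) ≈ 35.2862.
A'' = 1/8 + 1/(2π) > 0, so this gives the minimum combined area; x ≈ 35.2862 cm to the square.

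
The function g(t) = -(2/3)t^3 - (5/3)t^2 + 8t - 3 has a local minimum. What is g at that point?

-24

Critical points: g'(t) = -2t^2 - (10/3)t + 8 vanishes at t = -3, 4/3.
Second-derivative test with g''(t) = -4t - 10/3: g''(-3) = 26/3 > 0 ⇒ local minimum; g''(4/3) = -26/3 < 0 ⇒ local maximum.
The local minimum is g(-3) = -24.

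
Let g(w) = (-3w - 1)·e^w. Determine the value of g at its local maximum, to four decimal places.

0.7908

Differentiating with the product rule gives g'(w) = (-3w - 4)·e^w. Since e^w > 0, the only critical point is w = -4/3.
g''(-4/3) has the same sign as -3 < 0, so this is a local maximum.
g(-4/3) = (3)·e^(-4/3) ≈ 0.7908.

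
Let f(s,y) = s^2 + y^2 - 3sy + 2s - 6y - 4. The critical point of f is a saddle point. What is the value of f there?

∂f/∂s = 2s - 3y + 2 = 0 and ∂f/∂y = -3s + 2y - 6 = 0, so (s, y) = (-14/5, -6/5).
The Hessian has f_{ss} = 2, f_{yy} = 2, f_{sy} = -3, giving D = -5 < 0, so the point is a saddle point.
f(-14/5, -6/5) = -16/5.

-16/5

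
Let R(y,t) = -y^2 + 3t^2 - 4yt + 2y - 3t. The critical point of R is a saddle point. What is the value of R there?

∂R/∂y = -2y - 4t + 2 = 0 and ∂R/∂t = -4y + 6t - 3 = 0, so (y, t) = (0, 1/2).
The Hessian has R_{yy} = -2, R_{tt} = 6, R_{yt} = -4, giving D = -28 < 0, so the point is a saddle point.
R(0, 1/2) = -3/4.

-3/4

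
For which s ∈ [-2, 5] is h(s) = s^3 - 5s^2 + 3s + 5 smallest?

-2

The derivative is 3s^2 - 10s + 3, which vanishes at s = 1/3 and s = 3.
Compare values at every candidate in [-2, 5]: h(-2) = -29, h(1/3) = 148/27, h(3) = -4, h(5) = 20.
The minimum over the interval is -29, attained at s = -2.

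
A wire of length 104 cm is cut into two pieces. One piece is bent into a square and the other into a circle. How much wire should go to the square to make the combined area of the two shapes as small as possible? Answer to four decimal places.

Let x be the length used for the square. Square side x/4; circle radius (104−x)/(2π).
A(x) = (x/4)² + π·((104−x)/(2π))² = x²/16 + (104−x)²/(4π) for 0 ≤ x ≤ 104. A'(x) = x/8 − (104−x)/(2π) = 0 gives x = 4·104/(π+4) ≈ 58.2503.
A'' = 1/8 + 1/(2π) > 0, so this gives the minimum combined area; x ≈ 58.2503 cm to the square.

58.2503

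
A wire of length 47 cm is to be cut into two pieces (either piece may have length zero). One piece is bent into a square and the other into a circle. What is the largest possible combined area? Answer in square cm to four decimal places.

175.7866

Let x be the length used for the square. Square side x/4; circle radius (47−x)/(2π).
A(x) = (x/4)² + π·((47−x)/(2π))² = x²/16 + (47−x)²/(4π) for 0 ≤ x ≤ 47. A'(x) = x/8 − (47−x)/(2π) = 0 gives x = 4·47/(π+4) ≈ 26.3247.
A'' > 0, so the interior critical point is a minimum; the maximum is at an endpoint. A(0) = 175.7866 and A(47) = 138.0625, so the largest area is 175.7866.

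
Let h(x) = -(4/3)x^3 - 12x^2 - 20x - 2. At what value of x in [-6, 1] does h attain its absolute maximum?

-1

The derivative is -4x^2 - 24x - 20, which vanishes at x = -5 and x = -1.
Candidates: h(-6) = -26; h(-5) = -106/3; h(-1) = 22/3; h(1) = -106/3.
So the maximum is h(-1) = 22/3.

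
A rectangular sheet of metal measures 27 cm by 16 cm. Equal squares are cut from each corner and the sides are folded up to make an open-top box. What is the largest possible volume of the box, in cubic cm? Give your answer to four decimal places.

With cut size x, the volume is V(x) = x(27 − 2x)(16 − 2x) for 0 < x < 8.
V'(x) = 12x^2 − 172x + 432. Setting V'(x) = 0 gives x ≈ 3.2473 (the root in (0, 8)).
V''(x) = 24x − 172 is negative there, so this is the maximum; V ≈ 632.9378.

632.9378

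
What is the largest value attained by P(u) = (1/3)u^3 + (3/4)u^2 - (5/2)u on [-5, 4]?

The derivative is u^2 + (3/2)u - 5/2, which vanishes at u = -5/2 and u = 1.
Evaluating at the critical points and endpoints: P(-5) = -125/12, P(-5/2) = 275/48, P(1) = -17/12, P(4) = 70/3.
So the maximum is P(4) = 70/3.

70/3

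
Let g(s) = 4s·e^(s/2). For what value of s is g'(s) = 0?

Differentiating with the product rule gives g'(s) = (2s + 4)·e^(s/2). Since e^(s/2) > 0, the only critical point is s = -2.
g''(-2) has the same sign as 2 > 0, so this is a local minimum.
g(-2) = (-8)·e^(-1) ≈ -2.9430.

-2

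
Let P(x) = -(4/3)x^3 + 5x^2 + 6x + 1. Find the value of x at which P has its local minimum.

-1/2

P'(x) = -4x^2 + 10x + 6 = 0 at x = -1/2, 3.
P''(x) = -8x + 10. P''(-1/2) = 14 > 0 ⇒ local minimum; P''(3) = -14 < 0 ⇒ local maximum.
So the local minimum value is P(-1/2) = -7/12.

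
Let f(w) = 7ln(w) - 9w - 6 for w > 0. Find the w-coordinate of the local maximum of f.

f'(w) = 7/w − 9 = 0 gives w = 7/9.
f''(w) = -7/w², which is negative for w > 0, so this is a local maximum.
f(7/9) = 7·ln(7/9) - 7 - 6 ≈ -14.7592.

7/9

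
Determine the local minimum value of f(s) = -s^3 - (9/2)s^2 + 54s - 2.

Critical points: f'(s) = -3s^2 - 9s + 54 vanishes at s = -6, 3.
Second-derivative test with f''(s) = -6s - 9: f''(-6) = 27 > 0 ⇒ local minimum; f''(3) = -27 < 0 ⇒ local maximum.
The local minimum is f(-6) = -272.

-272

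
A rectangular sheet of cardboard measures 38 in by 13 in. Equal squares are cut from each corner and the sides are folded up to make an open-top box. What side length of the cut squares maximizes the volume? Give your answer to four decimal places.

2.9248

With cut size x, the volume is V(x) = x(38 − 2x)(13 − 2x) for 0 < x < 6.5.
V'(x) = 12x^2 − 204x + 494. Setting V'(x) = 0 gives x ≈ 2.9248 (the root in (0, 6.5)).
V''(x) = 24x − 204 is negative there, so this is the maximum; V ≈ 672.3771.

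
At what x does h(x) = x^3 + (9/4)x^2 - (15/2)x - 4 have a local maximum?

-5/2

h'(x) = 3x^2 + (9/2)x - 15/2. Setting h'(x) = 0 gives x ∈ {-5/2, 1}.
Second-derivative test with h''(x) = 6x + 9/2: h''(-5/2) = -21/2 < 0 ⇒ local maximum; h''(1) = 21/2 > 0 ⇒ local minimum.
Thus h has its local maximum at x = -5/2, with value 211/16.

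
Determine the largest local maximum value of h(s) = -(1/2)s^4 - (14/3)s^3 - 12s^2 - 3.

h'(s) = -2s^3 - 14s^2 - 24s. Setting h'(s) = 0 gives s ∈ {-4, -3, 0}.
h''(s) = -6s^2 - 28s - 24. h''(-4) = -8 < 0 ⇒ local maximum; h''(-3) = 6 > 0 ⇒ local minimum; h''(0) = -24 < 0 ⇒ local maximum.
The largest local maximum is h(0) = -3.

-3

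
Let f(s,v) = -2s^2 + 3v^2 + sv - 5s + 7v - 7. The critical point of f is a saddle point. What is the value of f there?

-163/25

∂f/∂s = -4s + v - 5 = 0 and ∂f/∂v = s + 6v + 7 = 0, so (s, v) = (-37/25, -23/25).
The Hessian has f_{ss} = -4, f_{vv} = 6, f_{sv} = 1, giving D = -25 < 0, so the point is a saddle point.
f(-37/25, -23/25) = -163/25.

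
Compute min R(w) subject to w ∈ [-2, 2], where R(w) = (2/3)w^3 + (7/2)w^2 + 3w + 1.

7/24

The derivative is 2w^2 + 7w + 3, whose only zero in [-2, 2] is w = -1/2.
Compare values at every candidate in [-2, 2]: R(-2) = 11/3,  R(-1/2) = 7/24,  R(2) = 79/3.
So the minimum is R(-1/2) = 7/24.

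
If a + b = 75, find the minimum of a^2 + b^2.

With a + b = 75, a^2 + b^2 = a^2 + (75 − a)^2.
The derivative 2a − 2(75 − a) = 4a − 150 vanishes at a = 75/2; second derivative 4 > 0, a minimum.
The minimum is 2·(75/2)^2 = 5625/2.

5625/2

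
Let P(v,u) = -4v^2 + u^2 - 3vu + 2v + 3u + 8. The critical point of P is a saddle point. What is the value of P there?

186/25

∂P/∂v = -8v - 3u + 2 = 0 and ∂P/∂u = -3v + 2u + 3 = 0, so (v, u) = (13/25, -18/25).
The Hessian has P_{vv} = -8, P_{uu} = 2, P_{vu} = -3, giving D = -25 < 0, so the point is a saddle point.
P(13/25, -18/25) = 186/25.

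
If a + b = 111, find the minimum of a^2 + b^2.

12321/2

With a + b = 111, a^2 + b^2 = a^2 + (111 − a)^2.
The derivative 2a − 2(111 − a) = 4a − 222 vanishes at a = 111/2; second derivative 4 > 0, a minimum.
The minimum is 2·(111/2)^2 = 12321/2.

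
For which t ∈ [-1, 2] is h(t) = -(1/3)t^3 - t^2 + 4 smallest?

2

h'(t) = -t^2 - 2t, whose only zero in [-1, 2] is t = 0.
Evaluating at the critical points and endpoints: h(-1) = 10/3; h(0) = 4; h(2) = -8/3.
So the minimum is h(2) = -8/3.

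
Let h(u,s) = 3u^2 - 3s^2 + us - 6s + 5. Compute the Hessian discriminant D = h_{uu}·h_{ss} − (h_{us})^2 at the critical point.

-37

∂h/∂u = 6u + s = 0 and ∂h/∂s = u - 6s - 6 = 0, so (u, s) = (6/37, -36/37).
The Hessian has h_{uu} = 6, h_{ss} = -6, h_{us} = 1, giving D = -37 < 0, so the point is a saddle point.
D = (6)·(-6) − (1)^2 = -37.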